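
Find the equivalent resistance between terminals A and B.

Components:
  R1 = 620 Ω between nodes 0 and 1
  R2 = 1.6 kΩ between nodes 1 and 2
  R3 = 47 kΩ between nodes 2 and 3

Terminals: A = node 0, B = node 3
Reduce the network between node 0 (A) and node 3 (B) by series/parallel combination:
  Rs1 = R1 + R2 (series, joined only at node 1) = 620 + 1600 = 2220 Ω
  Rs2 = R3 + Rs1 (series, joined only at node 2) = 47000 + 2220 = 49220 Ω
R_eq = 49.22 kΩ

Final answer: 49.22 kΩ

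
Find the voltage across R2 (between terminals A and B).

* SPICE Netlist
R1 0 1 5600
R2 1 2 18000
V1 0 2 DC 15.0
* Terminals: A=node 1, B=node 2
R1 and R2 are in series across V1 (node 0 → node 1 → node 2), and the output A–B is taken across R2, so this is a voltage divider.
Series current: I = V1/(R1 + R2) = 15/(5600 + 18000) = 15/23600 = 0.0006356 A
V_R2 = I × R2 = V1 × R2/(R1 + R2) = 15 × 18000/23600 = 11.44 V

Final answer: 11.44 V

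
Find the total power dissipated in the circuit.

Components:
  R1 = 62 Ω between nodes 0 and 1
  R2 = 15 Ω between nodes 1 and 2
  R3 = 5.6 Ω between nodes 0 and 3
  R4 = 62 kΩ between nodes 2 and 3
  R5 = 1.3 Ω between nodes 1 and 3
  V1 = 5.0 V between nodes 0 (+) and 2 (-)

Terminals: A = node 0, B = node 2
Nodal analysis, taking node 2 as the 0 V reference.
Source V1 fixes V_0 = 5 V.
KCL at each unknown node (sum of currents leaving = 0; resistances in Ω):
  Node 1: (V_1 - 5)/62 + (V_1 - 0)/15 + (V_1 - V_3)/1.3 = 0
  Node 3: (V_3 - 5)/5.6 + (V_3 - 0)/62000 + (V_3 - V_1)/1.3 = 0
Collecting terms (coefficients in siemens):
  0.852·V_1 - 0.7692·V_3 = 0.08065
  0.9478·V_3 - 0.7692·V_1 = 0.8929
Determinant D = (0.852)(0.9478) - (-0.7692)(-0.7692) = 0.2159
V_1 = [(0.08065)(0.9478) - (-0.7692)(0.8929)]/D = 3.536 V
V_3 = [(0.852)(0.8929) - (0.08065)(-0.7692)]/D = 3.812 V
Power in each resistor, P = (ΔV)²/R:
  P_R1 = (5 - 3.536)²/62 = 0.03457 W
  P_R2 = (3.536 - 0)²/15 = 0.8336 W
  P_R3 = (5 - 3.812)²/5.6 = 0.2521 W
  P_R4 = (0 - 3.812)²/62000 = 0.0002343 W
  P_R5 = (3.536 - 3.812)²/1.3 = 0.05849 W
P_total = P_R1 + P_R2 + P_R3 + P_R4 + P_R5 = 1.179 W

Final answer: 1.179 W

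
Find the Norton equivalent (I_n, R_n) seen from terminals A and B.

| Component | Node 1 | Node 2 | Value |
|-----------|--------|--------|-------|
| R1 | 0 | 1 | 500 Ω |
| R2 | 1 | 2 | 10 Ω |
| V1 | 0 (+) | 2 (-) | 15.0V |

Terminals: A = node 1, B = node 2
Find the Thévenin equivalent first; then I_n = V_th/R_th and R_n = R_th.
Step 1 — V_th is the open-circuit voltage V_A - V_B (nothing connected across the terminals).
Nodal analysis, taking node 2 as the 0 V reference.
Source V1 fixes V_0 = 15 V.
KCL at each unknown node (sum of currents leaving = 0; resistances in Ω):
  Node 1: (V_1 - 15)/500 + (V_1 - 0)/10 = 0
Collecting terms: 0.102 × V_1 = 0.03  =>  V_1 = 0.2941 V
V_th = V_1 - V_2 = 0.2941 - 0 = 0.2941 V
Step 2 — R_th: zero the source — replace V1 by a short circuit (node 2 merges into node 0) — and find the resistance seen between A (node 1) and B (node 0).
Reduce the network between node 1 (A) and node 0 (B) by series/parallel combination:
  Rp1 = R1 ‖ R2 (parallel, both between nodes 0 and 1) = 1/(1/500 + 1/10) = 9.804 Ω
R_th = 9.804 Ω
I_n = V_th/R_th = 0.2941/9.804 = 0.03 A, and R_n = R_th = 9.804 Ω

Final answer: I_n = 0.03 A, R_n = 9.804 Ω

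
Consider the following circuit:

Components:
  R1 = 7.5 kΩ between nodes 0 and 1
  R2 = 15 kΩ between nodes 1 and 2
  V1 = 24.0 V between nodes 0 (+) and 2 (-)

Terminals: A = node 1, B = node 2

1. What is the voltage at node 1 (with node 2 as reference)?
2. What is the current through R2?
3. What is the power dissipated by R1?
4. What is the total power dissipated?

Nodal analysis, taking node 2 as the 0 V reference.
Source V1 fixes V_0 = 24 V.
KCL at each unknown node (sum of currents leaving = 0; resistances in Ω):
  Node 1: (V_1 - 24)/7500 + (V_1 - 0)/15000 = 0
Collecting terms: 0.0002 × V_1 = 0.0032  =>  V_1 = 16 V
Part 1:
  Read off the nodal solution: V_1 = 16 V
Part 2:
  I_R2 = (V_1 - V_2)/R2 = (16 - 0)/15000 = 0.001067 A
  Magnitude: I_R2 = 0.001067 A
Part 3:
  I_R1 = (V_0 - V_1)/R1 = (24 - 16)/7500 = 0.001067 A
  P_R1 = I_R1² × R1 = (0.001067)² × 7500 = 0.008533 W
Part 4:
  Power in each resistor, P = (ΔV)²/R:
    P_R1 = (24 - 16)²/7500 = 0.008533 W
    P_R2 = (16 - 0)²/15000 = 0.01707 W
  P_total = P_R1 + P_R2 = 0.0256 W

Final answers:
1. V_1 = 16 V
2. I_R2 = 0.001067 A
3. P_R1 = 0.008533 W
4. P_total = 0.0256 W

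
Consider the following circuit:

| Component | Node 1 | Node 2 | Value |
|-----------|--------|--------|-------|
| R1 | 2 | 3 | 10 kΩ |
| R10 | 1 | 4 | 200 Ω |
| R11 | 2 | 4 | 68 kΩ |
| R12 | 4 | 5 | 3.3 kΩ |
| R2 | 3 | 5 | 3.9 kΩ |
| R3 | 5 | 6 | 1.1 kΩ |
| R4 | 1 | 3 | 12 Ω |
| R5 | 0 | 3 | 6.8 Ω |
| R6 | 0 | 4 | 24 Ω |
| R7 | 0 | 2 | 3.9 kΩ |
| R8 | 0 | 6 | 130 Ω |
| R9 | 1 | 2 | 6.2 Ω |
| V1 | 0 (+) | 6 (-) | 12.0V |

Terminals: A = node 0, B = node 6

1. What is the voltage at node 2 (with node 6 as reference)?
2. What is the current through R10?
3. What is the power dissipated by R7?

Nodal analysis, taking node 6 as the 0 V reference.
Source V1 fixes V_0 = 12 V.
KCL at each unknown node (sum of currents leaving = 0; resistances in Ω):
  Node 1: (V_1 - V_3)/12 + (V_1 - V_2)/6.2 + (V_1 - V_4)/200 = 0
  Node 2: (V_2 - V_3)/10000 + (V_2 - 12)/3900 + (V_2 - V_1)/6.2 + (V_2 - V_4)/68000 = 0
  Node 3: (V_3 - V_2)/10000 + (V_3 - V_5)/3900 + (V_3 - V_1)/12 + (V_3 - 12)/6.8 = 0
  Node 4: (V_4 - 12)/24 + (V_4 - V_1)/200 + (V_4 - V_2)/68000 + (V_4 - V_5)/3300 = 0
  Node 5: (V_5 - V_3)/3900 + (V_5 - 0)/1100 + (V_5 - V_4)/3300 = 0
Collecting terms (coefficients in siemens):
  0.2496·V_1 - 0.1613·V_2 - 0.08333·V_3 - 0.005·V_4 = 0
  0.1617·V_2 - 0.1613·V_1 - 0.0001·V_3 - 0.00001471·V_4 = 0.003077
  0.2307·V_3 - 0.08333·V_1 - 0.0001·V_2 - 0.0002564·V_5 = 1.765
  0.04698·V_4 - 0.005·V_1 - 0.00001471·V_2 - 0.000303·V_5 = 0.5
  0.001469·V_5 - 0.0002564·V_3 - 0.000303·V_4 = 0
Solving these 5 simultaneous equations (Gaussian elimination) gives:
  V_1 = 11.98 V, V_2 = 11.98 V, V_3 = 11.99 V, V_4 = 11.95 V
  V_5 = 4.559 V
Part 1:
  Read off the nodal solution: V_2 = 11.98 V
Part 2:
  I_R10 = (V_1 - V_4)/R10 = (11.98 - 11.95)/200 = 0.0001683 A
  Magnitude: I_R10 = 0.0001683 A
Part 3:
  I_R7 = (V_0 - V_2)/R7 = (12 - 11.98)/3900 = 0.000004108 A
  P_R7 = I_R7² × R7 = (0.000004108)² × 3900 = 0.00000006581 W

Final answers:
1. V_2 = 11.98 V
2. I_R10 = 0.0001683 A
3. P_R7 = 6.581e-08 W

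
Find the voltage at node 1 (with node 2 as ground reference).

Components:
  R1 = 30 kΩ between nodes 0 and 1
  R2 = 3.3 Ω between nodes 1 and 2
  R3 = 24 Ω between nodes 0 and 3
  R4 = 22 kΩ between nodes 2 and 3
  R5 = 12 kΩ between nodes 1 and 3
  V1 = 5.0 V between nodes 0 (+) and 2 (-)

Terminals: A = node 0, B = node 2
Nodal analysis, taking node 2 as the 0 V reference.
Source V1 fixes V_0 = 5 V.
KCL at each unknown node (sum of currents leaving = 0; resistances in Ω):
  Node 1: (V_1 - 5)/30000 + (V_1 - 0)/3.3 + (V_1 - V_3)/12000 = 0
  Node 3: (V_3 - 5)/24 + (V_3 - 0)/22000 + (V_3 - V_1)/12000 = 0
Collecting terms (coefficients in siemens):
  0.3031·V_1 - 0.00008333·V_3 = 0.0001667
  0.0418·V_3 - 0.00008333·V_1 = 0.2083
Determinant D = (0.3031)(0.0418) - (-0.00008333)(-0.00008333) = 0.01267
V_1 = [(0.0001667)(0.0418) - (-0.00008333)(0.2083)]/D = 0.00192 V
V_3 = [(0.3031)(0.2083) - (0.0001667)(-0.00008333)]/D = 4.985 V
The requested potential is V_1 = 0.00192 V.

Final answer: V_1 = 0.00192 V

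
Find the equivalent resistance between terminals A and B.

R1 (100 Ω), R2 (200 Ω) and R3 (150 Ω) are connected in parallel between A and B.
Reduce the network between node 0 (A) and node 1 (B) by series/parallel combination:
  Rp1 = R1 ‖ R2 ‖ R3 (parallel, all between nodes 0 and 1) = 1/(1/100 + 1/200 + 1/150) = 46.15 Ω
R_eq = 46.15 Ω

Final answer: 46.15 Ω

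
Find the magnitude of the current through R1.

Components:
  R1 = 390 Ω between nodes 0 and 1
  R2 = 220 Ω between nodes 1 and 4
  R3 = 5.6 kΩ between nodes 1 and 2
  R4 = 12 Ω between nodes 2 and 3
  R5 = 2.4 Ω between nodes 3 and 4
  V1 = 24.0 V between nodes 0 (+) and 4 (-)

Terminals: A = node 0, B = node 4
Nodal analysis, taking node 4 as the 0 V reference.
Source V1 fixes V_0 = 24 V.
KCL at each unknown node (sum of currents leaving = 0; resistances in Ω):
  Node 1: (V_1 - 24)/390 + (V_1 - 0)/220 + (V_1 - V_2)/5600 = 0
  Node 2: (V_2 - V_1)/5600 + (V_2 - V_3)/12 = 0
  Node 3: (V_3 - V_2)/12 + (V_3 - 0)/2.4 = 0
Collecting terms (coefficients in siemens):
  0.007288·V_1 - 0.0001786·V_2 = 0.06154
  0.08351·V_2 - 0.0001786·V_1 - 0.08333·V_3 = 0
  0.5·V_3 - 0.08333·V_2 = 0
Solving these 3 simultaneous equations (Gaussian elimination) gives:
  V_1 = 8.444 V, V_2 = 0.02166 V, V_3 = 0.00361 V
I_R1 = (V_0 - V_1)/R1 = (24 - 8.444)/390 = 0.03989 A
|I_R1| = 0.03989 A

Final answer: |I_R1| = 0.03989 A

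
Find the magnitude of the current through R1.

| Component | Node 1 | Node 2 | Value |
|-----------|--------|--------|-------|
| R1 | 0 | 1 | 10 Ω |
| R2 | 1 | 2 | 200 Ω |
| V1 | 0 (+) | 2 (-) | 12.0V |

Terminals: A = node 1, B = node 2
Nodal analysis, taking node 2 as the 0 V reference.
Source V1 fixes V_0 = 12 V.
KCL at each unknown node (sum of currents leaving = 0; resistances in Ω):
  Node 1: (V_1 - 12)/10 + (V_1 - 0)/200 = 0
Collecting terms: 0.105 × V_1 = 1.2  =>  V_1 = 11.43 V
I_R1 = (V_0 - V_1)/R1 = (12 - 11.43)/10 = 0.05714 A
|I_R1| = 0.05714 A

Final answer: |I_R1| = 0.05714 A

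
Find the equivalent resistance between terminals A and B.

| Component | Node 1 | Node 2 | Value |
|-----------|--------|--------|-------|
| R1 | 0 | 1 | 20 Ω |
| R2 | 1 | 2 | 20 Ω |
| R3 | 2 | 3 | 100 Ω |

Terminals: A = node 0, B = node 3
Reduce the network between node 0 (A) and node 3 (B) by series/parallel combination:
  Rs1 = R1 + R2 (series, joined only at node 1) = 20 + 20 = 40 Ω
  Rs2 = R3 + Rs1 (series, joined only at node 2) = 100 + 40 = 140 Ω
R_eq = 140 Ω

Final answer: 140 Ω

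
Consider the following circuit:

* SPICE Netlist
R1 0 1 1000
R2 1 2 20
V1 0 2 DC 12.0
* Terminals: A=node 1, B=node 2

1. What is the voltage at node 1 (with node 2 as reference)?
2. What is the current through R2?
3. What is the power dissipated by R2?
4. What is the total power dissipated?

Nodal analysis, taking node 2 as the 0 V reference.
Source V1 fixes V_0 = 12 V.
KCL at each unknown node (sum of currents leaving = 0; resistances in Ω):
  Node 1: (V_1 - 12)/1000 + (V_1 - 0)/20 = 0
Collecting terms: 0.051 × V_1 = 0.012  =>  V_1 = 0.2353 V
Part 1:
  Read off the nodal solution: V_1 = 0.2353 V
Part 2:
  I_R2 = (V_1 - V_2)/R2 = (0.2353 - 0)/20 = 0.01176 A
  Magnitude: I_R2 = 0.01176 A
Part 3:
  I_R2 = (V_1 - V_2)/R2 = (0.2353 - 0)/20 = 0.01176 A
  P_R2 = I_R2² × R2 = (0.01176)² × 20 = 0.002768 W
Part 4:
  Power in each resistor, P = (ΔV)²/R:
    P_R1 = (12 - 0.2353)²/1000 = 0.1384 W
    P_R2 = (0.2353 - 0)²/20 = 0.002768 W
  P_total = P_R1 + P_R2 = 0.1412 W

Final answers:
1. V_1 = 0.2353 V
2. I_R2 = 0.01176 A
3. P_R2 = 0.002768 W
4. P_total = 0.1412 W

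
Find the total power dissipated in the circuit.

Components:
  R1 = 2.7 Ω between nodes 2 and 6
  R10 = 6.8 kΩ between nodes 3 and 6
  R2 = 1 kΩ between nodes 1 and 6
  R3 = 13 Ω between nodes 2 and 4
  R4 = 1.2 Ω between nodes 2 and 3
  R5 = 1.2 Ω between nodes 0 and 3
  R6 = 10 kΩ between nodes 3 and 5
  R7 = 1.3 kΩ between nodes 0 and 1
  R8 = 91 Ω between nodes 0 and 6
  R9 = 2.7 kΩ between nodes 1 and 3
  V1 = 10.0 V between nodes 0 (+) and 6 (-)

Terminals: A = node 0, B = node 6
Nodal analysis, taking node 6 as the 0 V reference.
Source V1 fixes V_0 = 10 V.
KCL at each unknown node (sum of currents leaving = 0; resistances in Ω):
  Node 1: (V_1 - 0)/1000 + (V_1 - 10)/1300 + (V_1 - V_3)/2700 = 0
  Node 2: (V_2 - 0)/2.7 + (V_2 - V_4)/13 + (V_2 - V_3)/1.2 = 0
  Node 3: (V_3 - V_2)/1.2 + (V_3 - 10)/1.2 + (V_3 - V_5)/10000 + (V_3 - V_1)/2700 + (V_3 - 0)/6800 = 0
  Node 4: (V_4 - V_2)/13 = 0
  Node 5: (V_5 - V_3)/10000 = 0
Collecting terms (coefficients in siemens):
  0.00214·V_1 - 0.0003704·V_3 = 0.007692
  1.281·V_2 - 0.8333·V_3 - 0.07692·V_4 = 0
  1.667·V_3 - 0.0003704·V_1 - 0.8333·V_2 - 0.0001·V_5 = 8.333
  0.07692·V_4 - 0.07692·V_2 = 0
  0.0001·V_5 - 0.0001·V_3 = 0
Solving these 5 simultaneous equations (Gaussian elimination) gives:
  V_1 = 4.919 V, V_2 = 5.293 V, V_3 = 7.645 V, V_4 = 5.293 V
  V_5 = 7.645 V
Power in each resistor, P = (ΔV)²/R:
  P_R1 = (5.293 - 0)²/2.7 = 10.38 W
  P_R2 = (4.919 - 0)²/1000 = 0.02419 W
  P_R3 = (5.293 - 5.293)²/13 = 0 W
  P_R4 = (5.293 - 7.645)²/1.2 = 4.611 W
  P_R5 = (10 - 7.645)²/1.2 = 4.621 W
  P_R6 = (7.645 - 7.645)²/10000 = 0 W
  P_R7 = (10 - 4.919)²/1300 = 0.01986 W
  P_R8 = (10 - 0)²/91 = 1.099 W
  P_R9 = (4.919 - 7.645)²/2700 = 0.002753 W
  P_R10 = (7.645 - 0)²/6800 = 0.008595 W
P_total = P_R1 + P_R2 + P_R3 + P_R4 + P_R5 + P_R6 + P_R7 + P_R8 + P_R9 + P_R10 = 20.76 W

Final answer: 20.76 W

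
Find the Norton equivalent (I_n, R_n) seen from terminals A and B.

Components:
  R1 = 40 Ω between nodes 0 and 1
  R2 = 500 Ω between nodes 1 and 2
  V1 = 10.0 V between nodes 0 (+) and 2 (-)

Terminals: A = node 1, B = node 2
Find the Thévenin equivalent first; then I_n = V_th/R_th and R_n = R_th.
Step 1 — V_th is the open-circuit voltage V_A - V_B (nothing connected across the terminals).
Nodal analysis, taking node 2 as the 0 V reference.
Source V1 fixes V_0 = 10 V.
KCL at each unknown node (sum of currents leaving = 0; resistances in Ω):
  Node 1: (V_1 - 10)/40 + (V_1 - 0)/500 = 0
Collecting terms: 0.027 × V_1 = 0.25  =>  V_1 = 9.259 V
V_th = V_1 - V_2 = 9.259 - 0 = 9.259 V
Step 2 — R_th: zero the source — replace V1 by a short circuit (node 2 merges into node 0) — and find the resistance seen between A (node 1) and B (node 0).
Reduce the network between node 1 (A) and node 0 (B) by series/parallel combination:
  Rp1 = R1 ‖ R2 (parallel, both between nodes 0 and 1) = 1/(1/40 + 1/500) = 37.04 Ω
R_th = 37.04 Ω
I_n = V_th/R_th = 9.259/37.04 = 0.25 A, and R_n = R_th = 37.04 Ω

Final answer: I_n = 0.25 A, R_n = 37.04 Ω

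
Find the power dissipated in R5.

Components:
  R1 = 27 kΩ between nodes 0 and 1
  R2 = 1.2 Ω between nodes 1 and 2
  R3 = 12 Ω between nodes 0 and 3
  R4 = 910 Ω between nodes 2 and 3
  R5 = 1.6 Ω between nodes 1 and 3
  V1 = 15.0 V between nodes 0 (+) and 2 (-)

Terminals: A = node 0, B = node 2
Nodal analysis, taking node 2 as the 0 V reference.
Source V1 fixes V_0 = 15 V.
KCL at each unknown node (sum of currents leaving = 0; resistances in Ω):
  Node 1: (V_1 - 15)/27000 + (V_1 - 0)/1.2 + (V_1 - V_3)/1.6 = 0
  Node 3: (V_3 - 15)/12 + (V_3 - 0)/910 + (V_3 - V_1)/1.6 = 0
Collecting terms (coefficients in siemens):
  1.458·V_1 - 0.625·V_3 = 0.0005556
  0.7094·V_3 - 0.625·V_1 = 1.25
Determinant D = (1.458)(0.7094) - (-0.625)(-0.625) = 0.644
V_1 = [(0.0005556)(0.7094) - (-0.625)(1.25)]/D = 1.214 V
V_3 = [(1.458)(1.25) - (0.0005556)(-0.625)]/D = 2.831 V
I_R5 = (V_1 - V_3)/R5 = (1.214 - 2.831)/1.6 = -1.011 A
P_R5 = I_R5² × R5 = (-1.011)² × 1.6 = 1.635 W

Final answer: 1.635 W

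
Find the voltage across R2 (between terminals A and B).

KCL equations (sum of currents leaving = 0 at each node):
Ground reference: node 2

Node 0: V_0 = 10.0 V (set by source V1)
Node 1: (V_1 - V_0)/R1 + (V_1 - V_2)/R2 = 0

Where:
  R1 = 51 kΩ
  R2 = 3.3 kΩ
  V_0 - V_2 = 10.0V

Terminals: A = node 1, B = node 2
R1 and R2 are in series across V1 (node 0 → node 1 → node 2), and the output A–B is taken across R2, so this is a voltage divider.
Series current: I = V1/(R1 + R2) = 10/(51000 + 3300) = 10/54300 = 0.0001842 A
V_R2 = I × R2 = V1 × R2/(R1 + R2) = 10 × 3300/54300 = 0.6077 V

Final answer: 0.6077 V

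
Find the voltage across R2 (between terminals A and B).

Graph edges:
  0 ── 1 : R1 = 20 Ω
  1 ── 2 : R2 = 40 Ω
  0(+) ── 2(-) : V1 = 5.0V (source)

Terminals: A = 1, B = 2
R1 and R2 are in series across V1 (node 0 → node 1 → node 2), and the output A–B is taken across R2, so this is a voltage divider.
Series current: I = V1/(R1 + R2) = 5/(20 + 40) = 5/60 = 0.08333 A
V_R2 = I × R2 = V1 × R2/(R1 + R2) = 5 × 40/60 = 3.333 V

Final answer: 3.333 V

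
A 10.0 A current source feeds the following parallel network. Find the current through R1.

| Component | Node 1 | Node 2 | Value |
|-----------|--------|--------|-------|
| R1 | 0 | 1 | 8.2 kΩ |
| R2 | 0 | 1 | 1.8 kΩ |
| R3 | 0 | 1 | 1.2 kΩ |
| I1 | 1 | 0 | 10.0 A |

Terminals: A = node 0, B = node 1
All resistors sit directly between nodes 0 and 1, so they are in parallel and share one voltage V; the full source current 10 A splits among them.
1/R_par = 1/8200 + 1/1800 + 1/1200 = 0.001511 S  =>  R_par = 661.9 Ω
V = I × R_par = 10 × 661.9 = 6619 V
I_R1 = V/R1 = 6619/8200 = 0.8072 A

Final answer: 0.8072 A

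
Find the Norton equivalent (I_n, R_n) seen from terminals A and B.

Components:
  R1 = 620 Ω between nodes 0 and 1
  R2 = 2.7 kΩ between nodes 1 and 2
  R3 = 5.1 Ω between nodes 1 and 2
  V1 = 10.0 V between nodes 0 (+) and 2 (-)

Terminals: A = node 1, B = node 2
Find the Thévenin equivalent first; then I_n = V_th/R_th and R_n = R_th.
Step 1 — V_th is the open-circuit voltage V_A - V_B (nothing connected across the terminals).
Nodal analysis, taking node 2 as the 0 V reference.
Source V1 fixes V_0 = 10 V.
KCL at each unknown node (sum of currents leaving = 0; resistances in Ω):
  Node 1: (V_1 - 10)/620 + (V_1 - 0)/2700 + (V_1 - 0)/5.1 = 0
Collecting terms: 0.1981 × V_1 = 0.01613  =>  V_1 = 0.08143 V
V_th = V_1 - V_2 = 0.08143 - 0 = 0.08143 V
Step 2 — R_th: zero the source — replace V1 by a short circuit (node 2 merges into node 0) — and find the resistance seen between A (node 1) and B (node 0).
Reduce the network between node 1 (A) and node 0 (B) by series/parallel combination:
  Rp1 = R1 ‖ R2 ‖ R3 (parallel, all between nodes 0 and 1) = 1/(1/620 + 1/2700 + 1/5.1) = 5.049 Ω
R_th = 5.049 Ω
I_n = V_th/R_th = 0.08143/5.049 = 0.01613 A, and R_n = R_th = 5.049 Ω

Final answer: I_n = 0.01613 A, R_n = 5.049 Ω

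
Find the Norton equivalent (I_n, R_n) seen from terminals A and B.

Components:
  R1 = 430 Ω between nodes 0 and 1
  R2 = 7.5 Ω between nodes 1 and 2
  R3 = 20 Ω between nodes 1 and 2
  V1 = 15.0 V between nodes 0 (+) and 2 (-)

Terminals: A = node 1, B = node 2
Find the Thévenin equivalent first; then I_n = V_th/R_th and R_n = R_th.
Step 1 — V_th is the open-circuit voltage V_A - V_B (nothing connected across the terminals).
Nodal analysis, taking node 2 as the 0 V reference.
Source V1 fixes V_0 = 15 V.
KCL at each unknown node (sum of currents leaving = 0; resistances in Ω):
  Node 1: (V_1 - 15)/430 + (V_1 - 0)/7.5 + (V_1 - 0)/20 = 0
Collecting terms: 0.1857 × V_1 = 0.03488  =>  V_1 = 0.1879 V
V_th = V_1 - V_2 = 0.1879 - 0 = 0.1879 V
Step 2 — R_th: zero the source — replace V1 by a short circuit (node 2 merges into node 0) — and find the resistance seen between A (node 1) and B (node 0).
Reduce the network between node 1 (A) and node 0 (B) by series/parallel combination:
  Rp1 = R1 ‖ R2 ‖ R3 (parallel, all between nodes 0 and 1) = 1/(1/430 + 1/7.5 + 1/20) = 5.386 Ω
R_th = 5.386 Ω
I_n = V_th/R_th = 0.1879/5.386 = 0.03488 A, and R_n = R_th = 5.386 Ω

Final answer: I_n = 0.03488 A, R_n = 5.386 Ω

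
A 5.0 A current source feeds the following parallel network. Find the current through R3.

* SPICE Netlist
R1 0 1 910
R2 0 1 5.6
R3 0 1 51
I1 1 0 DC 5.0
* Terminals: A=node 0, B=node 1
All resistors sit directly between nodes 0 and 1, so they are in parallel and share one voltage V; the full source current 5 A splits among them.
1/R_par = 1/910 + 1/5.6 + 1/51 = 0.1993 S  =>  R_par = 5.018 Ω
V = I × R_par = 5 × 5.018 = 25.09 V
I_R3 = V/R3 = 25.09/51 = 0.492 A

Final answer: 0.492 A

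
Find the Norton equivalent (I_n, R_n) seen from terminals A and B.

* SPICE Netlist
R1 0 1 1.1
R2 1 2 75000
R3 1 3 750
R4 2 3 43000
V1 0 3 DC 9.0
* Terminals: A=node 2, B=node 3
Find the Thévenin equivalent first; then I_n = V_th/R_th and R_n = R_th.
Step 1 — V_th is the open-circuit voltage V_A - V_B (nothing connected across the terminals).
Nodal analysis, taking node 3 as the 0 V reference.
Source V1 fixes V_0 = 9 V.
KCL at each unknown node (sum of currents leaving = 0; resistances in Ω):
  Node 1: (V_1 - 9)/1.1 + (V_1 - V_2)/75000 + (V_1 - 0)/750 = 0
  Node 2: (V_2 - V_1)/75000 + (V_2 - 0)/43000 = 0
Collecting terms (coefficients in siemens):
  0.9104·V_1 - 0.00001333·V_2 = 8.182
  0.00003659·V_2 - 0.00001333·V_1 = 0
Determinant D = (0.9104)(0.00003659) - (-0.00001333)(-0.00001333) = 0.00003331
V_1 = [(8.182)(0.00003659) - (-0.00001333)(0)]/D = 8.987 V
V_2 = [(0.9104)(0) - (8.182)(-0.00001333)]/D = 3.275 V
V_th = V_2 - V_3 = 3.275 - 0 = 3.275 V
Step 2 — R_th: zero the source — replace V1 by a short circuit (node 3 merges into node 0) — and find the resistance seen between A (node 2) and B (node 0).
Reduce the network between node 2 (A) and node 0 (B) by series/parallel combination:
  Rp1 = R1 ‖ R3 (parallel, both between nodes 0 and 1) = 1/(1/1.1 + 1/750) = 1.098 Ω
  Rs1 = R2 + Rp1 (series, joined only at node 1) = 75000 + 1.098 = 75000 Ω
  Rp2 = R4 ‖ Rs1 (parallel, both between nodes 0 and 2) = 1/(1/43000 + 1/75000) = 27330 Ω
R_th = 27.33 kΩ
I_n = V_th/R_th = 3.275/27330 = 0.0001198 A, and R_n = R_th = 27.33 kΩ

Final answer: I_n = 0.0001198 A, R_n = 27.33 kΩ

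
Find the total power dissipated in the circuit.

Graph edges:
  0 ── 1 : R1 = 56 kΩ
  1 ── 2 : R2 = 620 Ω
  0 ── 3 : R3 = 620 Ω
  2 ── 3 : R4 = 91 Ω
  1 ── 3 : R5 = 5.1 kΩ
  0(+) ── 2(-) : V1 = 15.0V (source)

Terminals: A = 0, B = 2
Nodal analysis, taking node 2 as the 0 V reference.
Source V1 fixes V_0 = 15 V.
KCL at each unknown node (sum of currents leaving = 0; resistances in Ω):
  Node 1: (V_1 - 15)/56000 + (V_1 - 0)/620 + (V_1 - V_3)/5100 = 0
  Node 3: (V_3 - 15)/620 + (V_3 - 0)/91 + (V_3 - V_1)/5100 = 0
Collecting terms (coefficients in siemens):
  0.001827·V_1 - 0.0001961·V_3 = 0.0002679
  0.0128·V_3 - 0.0001961·V_1 = 0.02419
Determinant D = (0.001827)(0.0128) - (-0.0001961)(-0.0001961) = 0.00002334
V_1 = [(0.0002679)(0.0128) - (-0.0001961)(0.02419)]/D = 0.3501 V
V_3 = [(0.001827)(0.02419) - (0.0002679)(-0.0001961)]/D = 1.896 V
Power in each resistor, P = (ΔV)²/R:
  P_R1 = (15 - 0.3501)²/56000 = 0.003832 W
  P_R2 = (0.3501 - 0)²/620 = 0.0001977 W
  P_R3 = (15 - 1.896)²/620 = 0.277 W
  P_R4 = (0 - 1.896)²/91 = 0.03949 W
  P_R5 = (0.3501 - 1.896)²/5100 = 0.0004685 W
P_total = P_R1 + P_R2 + P_R3 + P_R4 + P_R5 = 0.321 W

Final answer: 0.321 W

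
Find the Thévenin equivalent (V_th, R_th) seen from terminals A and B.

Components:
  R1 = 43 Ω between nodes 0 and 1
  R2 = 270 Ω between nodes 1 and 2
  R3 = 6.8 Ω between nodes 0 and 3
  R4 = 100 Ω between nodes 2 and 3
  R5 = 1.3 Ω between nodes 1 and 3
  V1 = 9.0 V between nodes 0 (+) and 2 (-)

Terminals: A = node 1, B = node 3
Step 1 — V_th is the open-circuit voltage V_A - V_B (nothing connected across the terminals).
Nodal analysis, taking node 2 as the 0 V reference.
Source V1 fixes V_0 = 9 V.
KCL at each unknown node (sum of currents leaving = 0; resistances in Ω):
  Node 1: (V_1 - 9)/43 + (V_1 - 0)/270 + (V_1 - V_3)/1.3 = 0
  Node 3: (V_3 - 9)/6.8 + (V_3 - 0)/100 + (V_3 - V_1)/1.3 = 0
Collecting terms (coefficients in siemens):
  0.7962·V_1 - 0.7692·V_3 = 0.2093
  0.9263·V_3 - 0.7692·V_1 = 1.324
Determinant D = (0.7962)(0.9263) - (-0.7692)(-0.7692) = 0.1458
V_1 = [(0.2093)(0.9263) - (-0.7692)(1.324)]/D = 8.313 V
V_3 = [(0.7962)(1.324) - (0.2093)(-0.7692)]/D = 8.333 V
V_th = V_1 - V_3 = 8.313 - 8.333 = -0.01927 V
Step 2 — R_th: zero the source — replace V1 by a short circuit (node 2 merges into node 0) — and find the resistance seen between A (node 1) and B (node 3).
Reduce the network between node 1 (A) and node 3 (B) by series/parallel combination:
  Rp1 = R1 ‖ R2 (parallel, both between nodes 0 and 1) = 1/(1/43 + 1/270) = 37.09 Ω
  Rp2 = R3 ‖ R4 (parallel, both between nodes 0 and 3) = 1/(1/6.8 + 1/100) = 6.367 Ω
  Rs1 = Rp1 + Rp2 (series, joined only at node 0) = 37.09 + 6.367 = 43.46 Ω
  Rp3 = R5 ‖ Rs1 (parallel, both between nodes 1 and 3) = 1/(1/1.3 + 1/43.46) = 1.262 Ω
R_th = 1.262 Ω

Final answer: V_th = -0.01927 V, R_th = 1.262 Ω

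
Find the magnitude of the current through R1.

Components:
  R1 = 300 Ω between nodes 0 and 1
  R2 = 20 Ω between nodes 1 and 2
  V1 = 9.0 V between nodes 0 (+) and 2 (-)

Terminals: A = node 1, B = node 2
Nodal analysis, taking node 2 as the 0 V reference.
Source V1 fixes V_0 = 9 V.
KCL at each unknown node (sum of currents leaving = 0; resistances in Ω):
  Node 1: (V_1 - 9)/300 + (V_1 - 0)/20 = 0
Collecting terms: 0.05333 × V_1 = 0.03  =>  V_1 = 0.5625 V
I_R1 = (V_0 - V_1)/R1 = (9 - 0.5625)/300 = 0.02813 A
|I_R1| = 0.02813 A

Final answer: |I_R1| = 0.02813 A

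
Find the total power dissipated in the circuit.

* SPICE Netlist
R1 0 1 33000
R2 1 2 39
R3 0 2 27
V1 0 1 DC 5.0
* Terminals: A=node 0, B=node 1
Nodal analysis, taking node 1 as the 0 V reference.
Source V1 fixes V_0 = 5 V.
KCL at each unknown node (sum of currents leaving = 0; resistances in Ω):
  Node 2: (V_2 - 0)/39 + (V_2 - 5)/27 = 0
Collecting terms: 0.06268 × V_2 = 0.1852  =>  V_2 = 2.955 V
Power in each resistor, P = (ΔV)²/R:
  P_R1 = (5 - 0)²/33000 = 0.0007576 W
  P_R2 = (0 - 2.955)²/39 = 0.2238 W
  P_R3 = (5 - 2.955)²/27 = 0.155 W
P_total = P_R1 + P_R2 + P_R3 = 0.3795 W

Final answer: 0.3795 W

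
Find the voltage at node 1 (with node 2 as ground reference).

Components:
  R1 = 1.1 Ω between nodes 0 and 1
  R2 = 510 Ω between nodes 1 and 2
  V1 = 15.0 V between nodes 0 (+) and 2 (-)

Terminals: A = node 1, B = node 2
Nodal analysis, taking node 2 as the 0 V reference.
Source V1 fixes V_0 = 15 V.
KCL at each unknown node (sum of currents leaving = 0; resistances in Ω):
  Node 1: (V_1 - 15)/1.1 + (V_1 - 0)/510 = 0
Collecting terms: 0.9111 × V_1 = 13.64  =>  V_1 = 14.97 V
The requested potential is V_1 = 14.97 V.

Final answer: V_1 = 14.97 V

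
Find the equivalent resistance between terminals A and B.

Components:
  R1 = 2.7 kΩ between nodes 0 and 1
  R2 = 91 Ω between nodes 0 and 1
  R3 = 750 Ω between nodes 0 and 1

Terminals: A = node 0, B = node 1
Reduce the network between node 0 (A) and node 1 (B) by series/parallel combination:
  Rp1 = R1 ‖ R2 ‖ R3 (parallel, all between nodes 0 and 1) = 1/(1/2700 + 1/91 + 1/750) = 78.79 Ω
R_eq = 78.79 Ω

Final answer: 78.79 Ω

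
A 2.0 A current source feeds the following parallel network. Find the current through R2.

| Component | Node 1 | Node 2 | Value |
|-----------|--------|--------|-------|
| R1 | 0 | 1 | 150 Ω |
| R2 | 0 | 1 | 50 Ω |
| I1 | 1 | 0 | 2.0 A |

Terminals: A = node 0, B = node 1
All resistors sit directly between nodes 0 and 1, so they are in parallel and share one voltage V; the full source current 2 A splits among them.
1/R_par = 1/150 + 1/50 = 0.02667 S  =>  R_par = 37.5 Ω
V = I × R_par = 2 × 37.5 = 75 V
I_R2 = V/R2 = 75/50 = 1.5 A

Final answer: 1.5 A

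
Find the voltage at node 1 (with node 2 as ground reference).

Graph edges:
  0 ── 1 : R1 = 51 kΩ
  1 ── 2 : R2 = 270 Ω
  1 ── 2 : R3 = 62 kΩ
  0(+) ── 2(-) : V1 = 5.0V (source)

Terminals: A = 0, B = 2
Nodal analysis, taking node 2 as the 0 V reference.
Source V1 fixes V_0 = 5 V.
KCL at each unknown node (sum of currents leaving = 0; resistances in Ω):
  Node 1: (V_1 - 5)/51000 + (V_1 - 0)/270 + (V_1 - 0)/62000 = 0
Collecting terms: 0.003739 × V_1 = 0.00009804  =>  V_1 = 0.02622 V
The requested potential is V_1 = 0.02622 V.

Final answer: V_1 = 0.02622 V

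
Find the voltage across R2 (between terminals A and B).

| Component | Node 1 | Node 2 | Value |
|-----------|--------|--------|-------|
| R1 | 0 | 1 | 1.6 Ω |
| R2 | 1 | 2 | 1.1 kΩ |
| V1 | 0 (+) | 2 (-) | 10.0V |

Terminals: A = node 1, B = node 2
R1 and R2 are in series across V1 (node 0 → node 1 → node 2), and the output A–B is taken across R2, so this is a voltage divider.
Series current: I = V1/(R1 + R2) = 10/(1.6 + 1100) = 10/1102 = 0.009078 A
V_R2 = I × R2 = V1 × R2/(R1 + R2) = 10 × 1100/1102 = 9.985 V

Final answer: 9.985 V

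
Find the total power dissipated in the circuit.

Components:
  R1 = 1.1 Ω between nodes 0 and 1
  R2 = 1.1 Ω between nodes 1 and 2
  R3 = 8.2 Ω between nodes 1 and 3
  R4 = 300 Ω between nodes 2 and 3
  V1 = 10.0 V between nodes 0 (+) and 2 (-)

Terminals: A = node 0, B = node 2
Nodal analysis, taking node 2 as the 0 V reference.
Source V1 fixes V_0 = 10 V.
KCL at each unknown node (sum of currents leaving = 0; resistances in Ω):
  Node 1: (V_1 - 10)/1.1 + (V_1 - 0)/1.1 + (V_1 - V_3)/8.2 = 0
  Node 3: (V_3 - V_1)/8.2 + (V_3 - 0)/300 = 0
Collecting terms (coefficients in siemens):
  1.94·V_1 - 0.122·V_3 = 9.091
  0.1253·V_3 - 0.122·V_1 = 0
Determinant D = (1.94)(0.1253) - (-0.122)(-0.122) = 0.2282
V_1 = [(9.091)(0.1253) - (-0.122)(0)]/D = 4.991 V
V_3 = [(1.94)(0) - (9.091)(-0.122)]/D = 4.858 V
Power in each resistor, P = (ΔV)²/R:
  P_R1 = (10 - 4.991)²/1.1 = 22.81 W
  P_R2 = (4.991 - 0)²/1.1 = 22.65 W
  P_R3 = (4.991 - 4.858)²/8.2 = 0.002151 W
  P_R4 = (0 - 4.858)²/300 = 0.07868 W
P_total = P_R1 + P_R2 + P_R3 + P_R4 = 45.54 W

Final answer: 45.54 W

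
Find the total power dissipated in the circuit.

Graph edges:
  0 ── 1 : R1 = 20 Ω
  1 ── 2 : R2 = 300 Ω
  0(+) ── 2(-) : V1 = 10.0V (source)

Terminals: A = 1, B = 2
Nodal analysis, taking node 2 as the 0 V reference.
Source V1 fixes V_0 = 10 V.
KCL at each unknown node (sum of currents leaving = 0; resistances in Ω):
  Node 1: (V_1 - 10)/20 + (V_1 - 0)/300 = 0
Collecting terms: 0.05333 × V_1 = 0.5  =>  V_1 = 9.375 V
Power in each resistor, P = (ΔV)²/R:
  P_R1 = (10 - 9.375)²/20 = 0.01953 W
  P_R2 = (9.375 - 0)²/300 = 0.293 W
P_total = P_R1 + P_R2 = 0.3125 W

Final answer: 0.3125 W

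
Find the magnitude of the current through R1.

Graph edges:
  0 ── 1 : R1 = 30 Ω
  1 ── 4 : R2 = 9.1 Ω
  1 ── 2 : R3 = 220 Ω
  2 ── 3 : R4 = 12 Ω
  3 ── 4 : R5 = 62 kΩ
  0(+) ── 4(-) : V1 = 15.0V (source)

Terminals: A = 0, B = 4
Nodal analysis, taking node 4 as the 0 V reference.
Source V1 fixes V_0 = 15 V.
KCL at each unknown node (sum of currents leaving = 0; resistances in Ω):
  Node 1: (V_1 - 15)/30 + (V_1 - 0)/9.1 + (V_1 - V_2)/220 = 0
  Node 2: (V_2 - V_1)/220 + (V_2 - V_3)/12 = 0
  Node 3: (V_3 - V_2)/12 + (V_3 - 0)/62000 = 0
Collecting terms (coefficients in siemens):
  0.1478·V_1 - 0.004545·V_2 = 0.5
  0.08788·V_2 - 0.004545·V_1 - 0.08333·V_3 = 0
  0.08335·V_3 - 0.08333·V_2 = 0
Solving these 3 simultaneous equations (Gaussian elimination) gives:
  V_1 = 3.491 V, V_2 = 3.478 V, V_3 = 3.478 V
I_R1 = (V_0 - V_1)/R1 = (15 - 3.491)/30 = 0.3836 A
|I_R1| = 0.3836 A

Final answer: |I_R1| = 0.3836 A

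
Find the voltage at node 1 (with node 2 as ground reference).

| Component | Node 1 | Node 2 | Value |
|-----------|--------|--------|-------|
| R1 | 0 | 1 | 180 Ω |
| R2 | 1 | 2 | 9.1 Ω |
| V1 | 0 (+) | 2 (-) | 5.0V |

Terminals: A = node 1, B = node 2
Nodal analysis, taking node 2 as the 0 V reference.
Source V1 fixes V_0 = 5 V.
KCL at each unknown node (sum of currents leaving = 0; resistances in Ω):
  Node 1: (V_1 - 5)/180 + (V_1 - 0)/9.1 = 0
Collecting terms: 0.1154 × V_1 = 0.02778  =>  V_1 = 0.2406 V
The requested potential is V_1 = 0.2406 V.

Final answer: V_1 = 0.2406 V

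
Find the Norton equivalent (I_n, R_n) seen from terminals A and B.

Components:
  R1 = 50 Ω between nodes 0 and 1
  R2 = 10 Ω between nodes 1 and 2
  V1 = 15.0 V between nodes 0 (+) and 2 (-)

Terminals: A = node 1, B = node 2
Find the Thévenin equivalent first; then I_n = V_th/R_th and R_n = R_th.
Step 1 — V_th is the open-circuit voltage V_A - V_B (nothing connected across the terminals).
Nodal analysis, taking node 2 as the 0 V reference.
Source V1 fixes V_0 = 15 V.
KCL at each unknown node (sum of currents leaving = 0; resistances in Ω):
  Node 1: (V_1 - 15)/50 + (V_1 - 0)/10 = 0
Collecting terms: 0.12 × V_1 = 0.3  =>  V_1 = 2.5 V
V_th = V_1 - V_2 = 2.5 - 0 = 2.5 V
Step 2 — R_th: zero the source — replace V1 by a short circuit (node 2 merges into node 0) — and find the resistance seen between A (node 1) and B (node 0).
Reduce the network between node 1 (A) and node 0 (B) by series/parallel combination:
  Rp1 = R1 ‖ R2 (parallel, both between nodes 0 and 1) = 1/(1/50 + 1/10) = 8.333 Ω
R_th = 8.333 Ω
I_n = V_th/R_th = 2.5/8.333 = 0.3 A, and R_n = R_th = 8.333 Ω

Final answer: I_n = 0.3 A, R_n = 8.333 Ω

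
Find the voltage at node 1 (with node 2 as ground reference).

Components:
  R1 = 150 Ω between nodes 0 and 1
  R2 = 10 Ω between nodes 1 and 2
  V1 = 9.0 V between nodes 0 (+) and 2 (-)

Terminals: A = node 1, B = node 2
Nodal analysis, taking node 2 as the 0 V reference.
Source V1 fixes V_0 = 9 V.
KCL at each unknown node (sum of currents leaving = 0; resistances in Ω):
  Node 1: (V_1 - 9)/150 + (V_1 - 0)/10 = 0
Collecting terms: 0.1067 × V_1 = 0.06  =>  V_1 = 0.5625 V
The requested potential is V_1 = 0.5625 V.

Final answer: V_1 = 0.5625 V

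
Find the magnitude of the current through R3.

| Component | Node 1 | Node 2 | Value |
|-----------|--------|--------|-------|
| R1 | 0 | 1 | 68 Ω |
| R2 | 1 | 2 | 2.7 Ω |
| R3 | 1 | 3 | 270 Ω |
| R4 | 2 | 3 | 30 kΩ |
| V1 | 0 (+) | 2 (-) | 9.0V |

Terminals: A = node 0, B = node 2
Nodal analysis, taking node 2 as the 0 V reference.
Source V1 fixes V_0 = 9 V.
KCL at each unknown node (sum of currents leaving = 0; resistances in Ω):
  Node 1: (V_1 - 9)/68 + (V_1 - 0)/2.7 + (V_1 - V_3)/270 = 0
  Node 3: (V_3 - V_1)/270 + (V_3 - 0)/30000 = 0
Collecting terms (coefficients in siemens):
  0.3888·V_1 - 0.003704·V_3 = 0.1324
  0.003737·V_3 - 0.003704·V_1 = 0
Determinant D = (0.3888)(0.003737) - (-0.003704)(-0.003704) = 0.001439
V_1 = [(0.1324)(0.003737) - (-0.003704)(0)]/D = 0.3437 V
V_3 = [(0.3888)(0) - (0.1324)(-0.003704)]/D = 0.3406 V
I_R3 = (V_1 - V_3)/R3 = (0.3437 - 0.3406)/270 = 0.00001135 A
|I_R3| = 0.00001135 A

Final answer: |I_R3| = 1.135e-05 A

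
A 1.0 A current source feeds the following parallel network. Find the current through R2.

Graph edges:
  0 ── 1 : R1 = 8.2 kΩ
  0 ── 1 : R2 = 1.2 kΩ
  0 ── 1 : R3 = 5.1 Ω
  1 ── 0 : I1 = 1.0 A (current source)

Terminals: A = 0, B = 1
All resistors sit directly between nodes 0 and 1, so they are in parallel and share one voltage V; the full source current 1 A splits among them.
1/R_par = 1/8200 + 1/1200 + 1/5.1 = 0.197 S  =>  R_par = 5.075 Ω
V = I × R_par = 1 × 5.075 = 5.075 V
I_R2 = V/R2 = 5.075/1200 = 0.004229 A

Final answer: 0.004229 A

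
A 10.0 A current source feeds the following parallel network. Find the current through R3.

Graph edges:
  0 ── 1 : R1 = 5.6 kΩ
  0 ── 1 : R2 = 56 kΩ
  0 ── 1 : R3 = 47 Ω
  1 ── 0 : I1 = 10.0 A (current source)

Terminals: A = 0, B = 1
All resistors sit directly between nodes 0 and 1, so they are in parallel and share one voltage V; the full source current 10 A splits among them.
1/R_par = 1/5600 + 1/56000 + 1/47 = 0.02147 S  =>  R_par = 46.57 Ω
V = I × R_par = 10 × 46.57 = 465.7 V
I_R3 = V/R3 = 465.7/47 = 9.909 A

Final answer: 9.909 A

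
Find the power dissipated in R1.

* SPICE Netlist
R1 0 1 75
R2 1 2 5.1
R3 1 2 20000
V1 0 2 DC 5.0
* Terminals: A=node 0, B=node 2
Nodal analysis, taking node 2 as the 0 V reference.
Source V1 fixes V_0 = 5 V.
KCL at each unknown node (sum of currents leaving = 0; resistances in Ω):
  Node 1: (V_1 - 5)/75 + (V_1 - 0)/5.1 + (V_1 - 0)/20000 = 0
Collecting terms: 0.2095 × V_1 = 0.06667  =>  V_1 = 0.3183 V
I_R1 = (V_0 - V_1)/R1 = (5 - 0.3183)/75 = 0.06242 A
P_R1 = I_R1² × R1 = (0.06242)² × 75 = 0.2922 W

Final answer: 0.2922 W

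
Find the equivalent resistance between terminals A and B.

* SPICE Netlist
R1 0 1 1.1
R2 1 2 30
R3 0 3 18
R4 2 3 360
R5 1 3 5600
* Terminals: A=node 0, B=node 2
The network is not a plain series/parallel combination. Inject a 1 A test current into terminal A (node 0) and return it from terminal B (node 2); then R_eq = V_A / (1 A).
Nodal analysis, taking node 2 as the 0 V reference.
Current source I_test pushes 1 A into node 0 and draws it out of node 2.
KCL at each unknown node (sum of currents leaving = 0; resistances in Ω):
  Node 0: (V_0 - V_1)/1.1 + (V_0 - V_3)/18 - 1 = 0
  Node 1: (V_1 - V_0)/1.1 + (V_1 - 0)/30 + (V_1 - V_3)/5600 = 0
  Node 3: (V_3 - V_0)/18 + (V_3 - V_1)/5600 + (V_3 - 0)/360 = 0
Collecting terms (coefficients in siemens):
  0.9646·V_0 - 0.9091·V_1 - 0.05556·V_3 = 1
  0.9426·V_1 - 0.9091·V_0 - 0.0001786·V_3 = 0
  0.05851·V_3 - 0.05556·V_0 - 0.0001786·V_1 = 0
Solving these 3 simultaneous equations (Gaussian elimination) gives:
  V_0 = 28.74 V, V_1 = 27.72 V, V_3 = 27.37 V
R_eq = V_0 / 1 A = 28.74 Ω

Final answer: 28.74 Ω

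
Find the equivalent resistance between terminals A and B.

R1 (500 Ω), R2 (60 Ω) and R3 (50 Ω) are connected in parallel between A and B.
Reduce the network between node 0 (A) and node 1 (B) by series/parallel combination:
  Rp1 = R1 ‖ R2 ‖ R3 (parallel, all between nodes 0 and 1) = 1/(1/500 + 1/60 + 1/50) = 25.86 Ω
R_eq = 25.86 Ω

Final answer: 25.86 Ω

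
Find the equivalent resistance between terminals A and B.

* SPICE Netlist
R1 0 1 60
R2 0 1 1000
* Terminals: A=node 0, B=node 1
Reduce the network between node 0 (A) and node 1 (B) by series/parallel combination:
  Rp1 = R1 ‖ R2 (parallel, both between nodes 0 and 1) = 1/(1/60 + 1/1000) = 56.6 Ω
R_eq = 56.6 Ω

Final answer: 56.6 Ω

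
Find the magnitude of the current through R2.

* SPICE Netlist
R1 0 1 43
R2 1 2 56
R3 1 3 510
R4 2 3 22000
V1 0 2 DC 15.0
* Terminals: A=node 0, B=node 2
Nodal analysis, taking node 2 as the 0 V reference.
Source V1 fixes V_0 = 15 V.
KCL at each unknown node (sum of currents leaving = 0; resistances in Ω):
  Node 1: (V_1 - 15)/43 + (V_1 - 0)/56 + (V_1 - V_3)/510 = 0
  Node 3: (V_3 - V_1)/510 + (V_3 - 0)/22000 = 0
Collecting terms (coefficients in siemens):
  0.04307·V_1 - 0.001961·V_3 = 0.3488
  0.002006·V_3 - 0.001961·V_1 = 0
Determinant D = (0.04307)(0.002006) - (-0.001961)(-0.001961) = 0.00008257
V_1 = [(0.3488)(0.002006) - (-0.001961)(0)]/D = 8.476 V
V_3 = [(0.04307)(0) - (0.3488)(-0.001961)]/D = 8.284 V
I_R2 = (V_1 - V_2)/R2 = (8.476 - 0)/56 = 0.1514 A
|I_R2| = 0.1514 A

Final answer: |I_R2| = 0.1514 A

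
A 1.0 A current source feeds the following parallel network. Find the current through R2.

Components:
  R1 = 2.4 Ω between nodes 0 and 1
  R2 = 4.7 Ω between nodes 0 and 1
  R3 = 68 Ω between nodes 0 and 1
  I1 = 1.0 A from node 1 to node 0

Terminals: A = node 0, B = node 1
All resistors sit directly between nodes 0 and 1, so they are in parallel and share one voltage V; the full source current 1 A splits among them.
1/R_par = 1/2.4 + 1/4.7 + 1/68 = 0.6441 S  =>  R_par = 1.552 Ω
V = I × R_par = 1 × 1.552 = 1.552 V
I_R2 = V/R2 = 1.552/4.7 = 0.3303 A

Final answer: 0.3303 A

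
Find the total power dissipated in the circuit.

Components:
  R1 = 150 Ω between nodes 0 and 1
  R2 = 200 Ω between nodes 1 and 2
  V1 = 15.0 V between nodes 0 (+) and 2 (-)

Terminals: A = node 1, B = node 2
Nodal analysis, taking node 2 as the 0 V reference.
Source V1 fixes V_0 = 15 V.
KCL at each unknown node (sum of currents leaving = 0; resistances in Ω):
  Node 1: (V_1 - 15)/150 + (V_1 - 0)/200 = 0
Collecting terms: 0.01167 × V_1 = 0.1  =>  V_1 = 8.571 V
Power in each resistor, P = (ΔV)²/R:
  P_R1 = (15 - 8.571)²/150 = 0.2755 W
  P_R2 = (8.571 - 0)²/200 = 0.3673 W
P_total = P_R1 + P_R2 = 0.6429 W

Final answer: 0.6429 W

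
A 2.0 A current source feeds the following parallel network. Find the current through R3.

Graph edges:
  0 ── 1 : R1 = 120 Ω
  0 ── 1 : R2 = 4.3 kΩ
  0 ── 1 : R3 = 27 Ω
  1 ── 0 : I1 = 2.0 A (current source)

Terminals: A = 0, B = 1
All resistors sit directly between nodes 0 and 1, so they are in parallel and share one voltage V; the full source current 2 A splits among them.
1/R_par = 1/120 + 1/4300 + 1/27 = 0.0456 S  =>  R_par = 21.93 Ω
V = I × R_par = 2 × 21.93 = 43.86 V
I_R3 = V/R3 = 43.86/27 = 1.624 A

Final answer: 1.624 A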